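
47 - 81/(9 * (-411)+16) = 47.02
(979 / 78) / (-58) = -979 / 4524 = -0.22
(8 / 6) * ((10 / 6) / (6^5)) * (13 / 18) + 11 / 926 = 1762199 / 145811664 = 0.01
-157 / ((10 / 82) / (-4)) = 25748 / 5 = 5149.60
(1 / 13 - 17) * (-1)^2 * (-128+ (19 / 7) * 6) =172040 / 91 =1890.55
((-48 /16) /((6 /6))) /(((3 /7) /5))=-35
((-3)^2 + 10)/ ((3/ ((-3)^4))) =513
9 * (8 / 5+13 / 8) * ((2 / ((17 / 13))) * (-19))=-286767 / 340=-843.43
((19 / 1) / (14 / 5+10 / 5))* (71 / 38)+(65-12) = 2899 / 48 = 60.40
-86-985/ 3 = -1243/ 3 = -414.33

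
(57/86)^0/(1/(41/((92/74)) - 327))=-294.02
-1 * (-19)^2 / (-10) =361 / 10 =36.10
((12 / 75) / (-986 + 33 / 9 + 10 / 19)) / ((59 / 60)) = -2736 / 16509085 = -0.00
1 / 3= 0.33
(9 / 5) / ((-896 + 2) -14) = -9 / 4540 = -0.00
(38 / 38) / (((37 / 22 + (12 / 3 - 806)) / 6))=-44 / 5869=-0.01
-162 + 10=-152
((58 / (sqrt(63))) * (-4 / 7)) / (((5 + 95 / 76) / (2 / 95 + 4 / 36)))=-104864 * sqrt(7) / 3142125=-0.09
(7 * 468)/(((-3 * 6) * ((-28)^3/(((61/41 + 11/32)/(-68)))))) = -31239/139890688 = -0.00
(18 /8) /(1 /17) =153 /4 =38.25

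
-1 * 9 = -9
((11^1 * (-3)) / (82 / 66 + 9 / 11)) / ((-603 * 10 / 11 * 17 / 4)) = 1331 / 193630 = 0.01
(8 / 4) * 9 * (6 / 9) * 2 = 24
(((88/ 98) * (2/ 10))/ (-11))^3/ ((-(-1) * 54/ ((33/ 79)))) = -352/ 10456054875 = -0.00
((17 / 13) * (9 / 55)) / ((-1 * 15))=-51 / 3575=-0.01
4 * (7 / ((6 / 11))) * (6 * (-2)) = -616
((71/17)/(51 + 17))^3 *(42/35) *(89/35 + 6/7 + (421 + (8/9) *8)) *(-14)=-24324705293/14482541400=-1.68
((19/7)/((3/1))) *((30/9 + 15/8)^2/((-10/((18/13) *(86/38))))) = -134375/17472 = -7.69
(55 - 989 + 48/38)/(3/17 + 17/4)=-1205096/5719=-210.72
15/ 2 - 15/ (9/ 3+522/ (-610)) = 0.50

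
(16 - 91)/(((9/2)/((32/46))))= -800/69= -11.59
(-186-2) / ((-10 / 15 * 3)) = 94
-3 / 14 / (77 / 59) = -177 / 1078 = -0.16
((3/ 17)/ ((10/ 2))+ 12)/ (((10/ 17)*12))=341/ 200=1.70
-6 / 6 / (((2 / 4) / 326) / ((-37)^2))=-892588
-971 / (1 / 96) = -93216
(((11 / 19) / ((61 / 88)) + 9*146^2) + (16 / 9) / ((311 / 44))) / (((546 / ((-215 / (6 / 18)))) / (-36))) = 20585533122920 / 2523143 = 8158686.66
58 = 58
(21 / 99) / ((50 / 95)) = 133 / 330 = 0.40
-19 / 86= -0.22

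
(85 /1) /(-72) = -85 /72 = -1.18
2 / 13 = 0.15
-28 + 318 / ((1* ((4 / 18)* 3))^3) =4181 / 4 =1045.25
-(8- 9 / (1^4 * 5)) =-31 / 5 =-6.20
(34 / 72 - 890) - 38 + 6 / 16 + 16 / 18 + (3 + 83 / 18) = -66143 / 72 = -918.65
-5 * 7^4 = -12005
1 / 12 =0.08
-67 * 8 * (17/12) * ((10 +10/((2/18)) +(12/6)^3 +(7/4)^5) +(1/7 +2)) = -1033247267/10752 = -96098.15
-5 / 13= -0.38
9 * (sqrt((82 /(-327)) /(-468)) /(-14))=-sqrt(348582) /39676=-0.01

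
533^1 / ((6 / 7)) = 3731 / 6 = 621.83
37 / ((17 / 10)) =370 / 17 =21.76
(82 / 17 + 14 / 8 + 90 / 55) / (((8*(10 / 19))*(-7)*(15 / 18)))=-350037 / 1047200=-0.33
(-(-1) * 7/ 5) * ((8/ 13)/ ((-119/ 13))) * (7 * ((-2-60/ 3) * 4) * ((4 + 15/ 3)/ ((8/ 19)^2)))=250173/ 85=2943.21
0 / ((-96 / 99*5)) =0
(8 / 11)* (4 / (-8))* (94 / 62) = -188 / 341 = -0.55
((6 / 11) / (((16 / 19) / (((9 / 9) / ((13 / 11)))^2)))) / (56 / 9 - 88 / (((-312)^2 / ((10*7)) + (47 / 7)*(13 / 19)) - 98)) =147513663 / 1957609472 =0.08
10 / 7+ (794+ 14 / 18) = 50161 / 63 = 796.21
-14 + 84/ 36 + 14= 7/ 3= 2.33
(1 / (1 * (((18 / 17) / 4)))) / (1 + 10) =34 / 99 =0.34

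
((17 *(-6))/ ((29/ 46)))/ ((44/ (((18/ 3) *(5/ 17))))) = -2070/ 319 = -6.49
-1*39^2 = -1521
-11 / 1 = -11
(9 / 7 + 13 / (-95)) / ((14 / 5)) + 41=38553 / 931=41.41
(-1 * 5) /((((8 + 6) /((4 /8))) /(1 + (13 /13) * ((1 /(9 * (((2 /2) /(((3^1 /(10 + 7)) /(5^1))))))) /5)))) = -319 /1785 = -0.18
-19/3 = -6.33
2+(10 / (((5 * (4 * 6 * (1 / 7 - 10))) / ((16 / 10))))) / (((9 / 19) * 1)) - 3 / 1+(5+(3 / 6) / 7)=527231 / 130410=4.04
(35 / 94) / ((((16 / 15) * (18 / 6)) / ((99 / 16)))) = 17325 / 24064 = 0.72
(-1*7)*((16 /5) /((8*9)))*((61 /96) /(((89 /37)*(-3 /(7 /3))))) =110593 /1730160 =0.06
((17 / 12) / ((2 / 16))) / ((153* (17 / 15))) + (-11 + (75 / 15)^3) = 17452 / 153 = 114.07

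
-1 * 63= -63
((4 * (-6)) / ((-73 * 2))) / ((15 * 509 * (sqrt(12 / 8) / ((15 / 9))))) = 4 * sqrt(6) / 334413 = 0.00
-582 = -582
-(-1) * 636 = 636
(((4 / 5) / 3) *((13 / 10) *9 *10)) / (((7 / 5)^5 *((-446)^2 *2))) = 24375 / 1671590606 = 0.00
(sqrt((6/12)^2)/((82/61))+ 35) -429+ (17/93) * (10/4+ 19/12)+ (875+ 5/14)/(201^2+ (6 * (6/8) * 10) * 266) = -366106721513/931889574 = -392.86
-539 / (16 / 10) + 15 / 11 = -29525 / 88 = -335.51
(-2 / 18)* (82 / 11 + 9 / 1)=-1.83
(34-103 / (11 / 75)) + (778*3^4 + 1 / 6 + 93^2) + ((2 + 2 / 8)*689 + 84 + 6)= 9588367 / 132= 72639.14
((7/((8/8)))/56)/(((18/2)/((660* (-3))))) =-27.50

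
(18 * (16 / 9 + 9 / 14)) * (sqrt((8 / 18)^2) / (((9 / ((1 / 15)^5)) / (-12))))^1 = -976 / 28704375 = -0.00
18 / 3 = 6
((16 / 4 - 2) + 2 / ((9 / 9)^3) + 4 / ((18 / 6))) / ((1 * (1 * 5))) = 16 / 15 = 1.07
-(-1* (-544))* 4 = -2176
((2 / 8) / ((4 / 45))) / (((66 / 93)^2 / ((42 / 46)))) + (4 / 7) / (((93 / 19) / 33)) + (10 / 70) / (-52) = 4496217893 / 502453952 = 8.95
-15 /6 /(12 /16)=-10 /3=-3.33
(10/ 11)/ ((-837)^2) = 0.00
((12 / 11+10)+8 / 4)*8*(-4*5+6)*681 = -10983168 / 11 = -998469.82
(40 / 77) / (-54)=-0.01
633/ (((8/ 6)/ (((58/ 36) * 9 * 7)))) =385497/ 8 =48187.12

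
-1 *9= -9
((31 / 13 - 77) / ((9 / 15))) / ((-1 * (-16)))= -2425 / 312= -7.77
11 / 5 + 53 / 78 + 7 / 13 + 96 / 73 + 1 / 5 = 140443 / 28470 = 4.93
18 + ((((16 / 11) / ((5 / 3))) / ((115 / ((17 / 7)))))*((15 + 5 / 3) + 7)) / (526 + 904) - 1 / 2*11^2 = -2690793813 / 63313250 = -42.50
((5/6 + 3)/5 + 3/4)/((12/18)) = 91/40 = 2.28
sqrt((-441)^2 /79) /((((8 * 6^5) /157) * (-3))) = -7693 * sqrt(79) /1638144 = -0.04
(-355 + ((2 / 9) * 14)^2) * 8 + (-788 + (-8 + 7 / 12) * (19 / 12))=-4616755 / 1296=-3562.31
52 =52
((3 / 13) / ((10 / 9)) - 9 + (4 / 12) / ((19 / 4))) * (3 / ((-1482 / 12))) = 64631 / 305045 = 0.21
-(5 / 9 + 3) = -32 / 9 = -3.56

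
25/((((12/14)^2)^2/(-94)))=-2821175/648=-4353.67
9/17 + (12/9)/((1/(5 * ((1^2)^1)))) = 367/51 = 7.20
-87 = -87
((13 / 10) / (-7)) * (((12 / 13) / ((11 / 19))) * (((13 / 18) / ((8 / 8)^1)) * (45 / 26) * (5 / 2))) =-285 / 308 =-0.93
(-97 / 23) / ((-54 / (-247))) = -19.29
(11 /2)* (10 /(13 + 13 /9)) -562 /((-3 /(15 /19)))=74941 /494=151.70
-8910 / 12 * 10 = -7425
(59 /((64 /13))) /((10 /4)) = 767 /160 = 4.79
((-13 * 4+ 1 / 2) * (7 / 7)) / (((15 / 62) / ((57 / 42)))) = -60667 / 210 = -288.89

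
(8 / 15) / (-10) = -4 / 75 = -0.05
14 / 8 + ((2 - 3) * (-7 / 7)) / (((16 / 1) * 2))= 57 / 32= 1.78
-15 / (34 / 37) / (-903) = 185 / 10234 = 0.02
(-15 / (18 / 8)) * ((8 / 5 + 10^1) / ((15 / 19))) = -4408 / 45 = -97.96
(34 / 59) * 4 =136 / 59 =2.31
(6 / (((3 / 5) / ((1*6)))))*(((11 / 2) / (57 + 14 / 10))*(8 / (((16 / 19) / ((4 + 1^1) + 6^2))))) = 642675 / 292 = 2200.94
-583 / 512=-1.14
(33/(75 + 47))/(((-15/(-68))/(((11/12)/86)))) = 2057/157380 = 0.01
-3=-3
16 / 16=1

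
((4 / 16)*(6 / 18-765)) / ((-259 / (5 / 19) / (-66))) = -1705 / 133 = -12.82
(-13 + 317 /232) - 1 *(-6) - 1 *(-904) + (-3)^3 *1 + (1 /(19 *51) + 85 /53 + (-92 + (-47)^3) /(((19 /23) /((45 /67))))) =-66748557701725 /798293208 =-83614.09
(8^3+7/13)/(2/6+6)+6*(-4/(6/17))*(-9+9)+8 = 21965/247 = 88.93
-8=-8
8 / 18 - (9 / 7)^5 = -464213 / 151263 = -3.07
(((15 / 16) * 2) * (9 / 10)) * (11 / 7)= 297 / 112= 2.65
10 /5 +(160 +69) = 231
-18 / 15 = -6 / 5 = -1.20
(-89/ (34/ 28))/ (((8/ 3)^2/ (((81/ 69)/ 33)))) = -50463/ 137632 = -0.37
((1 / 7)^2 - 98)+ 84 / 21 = -4605 / 49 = -93.98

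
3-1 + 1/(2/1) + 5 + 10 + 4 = 43/2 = 21.50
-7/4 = -1.75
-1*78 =-78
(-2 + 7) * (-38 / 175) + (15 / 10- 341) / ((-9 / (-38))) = -451877 / 315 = -1434.53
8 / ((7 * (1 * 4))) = 2 / 7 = 0.29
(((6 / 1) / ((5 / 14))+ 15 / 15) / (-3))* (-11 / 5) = 979 / 75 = 13.05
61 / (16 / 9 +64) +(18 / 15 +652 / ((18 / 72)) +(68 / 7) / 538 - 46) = 14291726051 / 5573680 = 2564.15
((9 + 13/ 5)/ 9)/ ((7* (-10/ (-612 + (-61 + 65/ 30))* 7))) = 667/ 378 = 1.76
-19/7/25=-19/175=-0.11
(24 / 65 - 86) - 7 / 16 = -89511 / 1040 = -86.07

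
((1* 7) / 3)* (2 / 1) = 14 / 3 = 4.67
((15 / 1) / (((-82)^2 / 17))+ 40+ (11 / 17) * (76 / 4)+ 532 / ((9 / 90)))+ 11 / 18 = 5527533473 / 1028772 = 5372.94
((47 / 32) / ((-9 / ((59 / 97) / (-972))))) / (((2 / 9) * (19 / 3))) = 2773 / 38216448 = 0.00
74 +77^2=6003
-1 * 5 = -5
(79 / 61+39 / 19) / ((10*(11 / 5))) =1940 / 12749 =0.15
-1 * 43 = -43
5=5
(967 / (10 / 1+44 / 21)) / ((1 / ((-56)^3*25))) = -44577926400 / 127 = -351007294.49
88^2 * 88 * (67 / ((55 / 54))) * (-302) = -67690985472 / 5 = -13538197094.40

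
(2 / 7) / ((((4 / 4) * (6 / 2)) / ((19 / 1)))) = 38 / 21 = 1.81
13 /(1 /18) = 234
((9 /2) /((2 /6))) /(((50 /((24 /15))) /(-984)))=-53136 /125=-425.09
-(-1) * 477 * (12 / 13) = 440.31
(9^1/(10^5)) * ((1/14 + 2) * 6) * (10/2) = 783/140000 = 0.01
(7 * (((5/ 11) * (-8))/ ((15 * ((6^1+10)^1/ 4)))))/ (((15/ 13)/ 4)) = -728/ 495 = -1.47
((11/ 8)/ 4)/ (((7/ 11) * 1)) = 121/ 224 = 0.54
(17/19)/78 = 17/1482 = 0.01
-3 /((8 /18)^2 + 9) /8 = -243 /5960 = -0.04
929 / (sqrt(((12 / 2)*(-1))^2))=929 / 6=154.83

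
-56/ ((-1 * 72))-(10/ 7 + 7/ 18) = -131/ 126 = -1.04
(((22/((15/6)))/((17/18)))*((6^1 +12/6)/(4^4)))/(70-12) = 99/19720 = 0.01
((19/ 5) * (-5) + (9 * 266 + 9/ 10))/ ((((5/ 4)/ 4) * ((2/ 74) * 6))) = 3516332/ 75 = 46884.43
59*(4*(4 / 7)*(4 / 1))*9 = 33984 / 7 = 4854.86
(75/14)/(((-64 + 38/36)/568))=-383400/7931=-48.34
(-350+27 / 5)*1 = -344.60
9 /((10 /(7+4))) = 99 /10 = 9.90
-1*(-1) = 1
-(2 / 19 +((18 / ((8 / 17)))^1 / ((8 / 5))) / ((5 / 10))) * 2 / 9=-14567 / 1368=-10.65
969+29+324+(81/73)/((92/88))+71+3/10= 23411327/16790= 1394.36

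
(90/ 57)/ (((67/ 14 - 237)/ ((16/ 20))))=-336/ 61769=-0.01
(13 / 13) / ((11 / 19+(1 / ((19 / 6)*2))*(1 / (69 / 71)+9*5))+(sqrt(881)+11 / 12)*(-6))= -0.01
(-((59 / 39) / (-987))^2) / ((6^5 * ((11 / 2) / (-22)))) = 3481 / 2880446279256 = 0.00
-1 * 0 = 0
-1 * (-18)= 18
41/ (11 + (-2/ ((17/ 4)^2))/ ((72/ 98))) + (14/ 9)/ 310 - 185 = -7133656697/ 39365505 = -181.22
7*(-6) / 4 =-21 / 2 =-10.50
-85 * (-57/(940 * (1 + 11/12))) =2907/1081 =2.69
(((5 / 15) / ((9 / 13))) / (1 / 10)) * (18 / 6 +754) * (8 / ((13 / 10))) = 605600 / 27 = 22429.63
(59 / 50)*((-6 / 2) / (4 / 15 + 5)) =-531 / 790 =-0.67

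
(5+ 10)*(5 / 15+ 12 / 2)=95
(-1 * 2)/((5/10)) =-4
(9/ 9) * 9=9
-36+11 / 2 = -61 / 2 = -30.50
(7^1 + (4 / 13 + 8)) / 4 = 199 / 52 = 3.83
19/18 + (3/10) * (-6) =-67/90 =-0.74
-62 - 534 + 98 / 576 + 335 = -260.83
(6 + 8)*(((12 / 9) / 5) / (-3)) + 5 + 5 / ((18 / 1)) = 121 / 30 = 4.03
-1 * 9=-9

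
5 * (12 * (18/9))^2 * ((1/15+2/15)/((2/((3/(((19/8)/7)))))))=48384/19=2546.53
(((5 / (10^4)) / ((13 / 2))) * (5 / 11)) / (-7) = -1 / 200200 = -0.00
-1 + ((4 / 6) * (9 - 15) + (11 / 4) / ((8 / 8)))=-2.25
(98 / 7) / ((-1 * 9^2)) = -14 / 81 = -0.17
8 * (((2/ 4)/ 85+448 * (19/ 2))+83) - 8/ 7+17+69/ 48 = 330623333/ 9520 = 34729.34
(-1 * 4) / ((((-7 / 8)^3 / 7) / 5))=10240 / 49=208.98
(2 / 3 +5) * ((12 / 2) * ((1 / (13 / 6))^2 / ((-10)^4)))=153 / 211250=0.00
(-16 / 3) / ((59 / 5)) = -80 / 177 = -0.45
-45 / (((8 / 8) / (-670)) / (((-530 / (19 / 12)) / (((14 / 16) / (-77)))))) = 16874352000 / 19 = 888123789.47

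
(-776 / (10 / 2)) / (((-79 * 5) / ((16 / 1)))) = 12416 / 1975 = 6.29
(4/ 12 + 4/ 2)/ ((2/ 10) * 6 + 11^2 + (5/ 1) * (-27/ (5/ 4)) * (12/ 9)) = -35/ 327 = -0.11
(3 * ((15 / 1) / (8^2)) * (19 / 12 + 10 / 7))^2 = 4.48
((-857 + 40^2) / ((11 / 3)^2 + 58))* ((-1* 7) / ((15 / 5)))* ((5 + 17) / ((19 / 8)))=-2746128 / 12217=-224.78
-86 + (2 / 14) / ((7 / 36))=-4178 / 49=-85.27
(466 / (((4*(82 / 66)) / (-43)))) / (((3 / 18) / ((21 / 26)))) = -20829501 / 1066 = -19539.87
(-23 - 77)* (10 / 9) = -1000 / 9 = -111.11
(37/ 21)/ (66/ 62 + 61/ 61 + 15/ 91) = 14911/ 18867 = 0.79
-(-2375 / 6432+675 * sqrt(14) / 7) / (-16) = -2375 / 102912+675 * sqrt(14) / 112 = 22.53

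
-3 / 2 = -1.50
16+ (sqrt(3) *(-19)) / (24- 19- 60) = 19 *sqrt(3) / 55+ 16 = 16.60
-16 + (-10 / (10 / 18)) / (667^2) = -16.00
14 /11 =1.27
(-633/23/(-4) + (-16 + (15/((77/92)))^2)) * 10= 851151845/272734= 3120.81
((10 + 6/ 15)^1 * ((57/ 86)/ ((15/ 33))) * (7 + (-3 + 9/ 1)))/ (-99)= -6422/ 3225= -1.99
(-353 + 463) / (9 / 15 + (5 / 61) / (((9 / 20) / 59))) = 301950 / 31147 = 9.69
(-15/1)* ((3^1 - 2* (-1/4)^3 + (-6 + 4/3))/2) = 785/64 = 12.27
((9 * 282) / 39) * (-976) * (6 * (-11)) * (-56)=-3051772416 / 13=-234751724.31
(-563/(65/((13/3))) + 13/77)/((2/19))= -354.96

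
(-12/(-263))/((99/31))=0.01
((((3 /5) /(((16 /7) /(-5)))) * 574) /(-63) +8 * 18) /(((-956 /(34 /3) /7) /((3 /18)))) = -2.16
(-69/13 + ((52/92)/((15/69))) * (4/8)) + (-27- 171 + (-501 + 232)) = -61231/130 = -471.01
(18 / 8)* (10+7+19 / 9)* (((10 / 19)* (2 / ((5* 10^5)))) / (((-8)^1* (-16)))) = 43 / 60800000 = 0.00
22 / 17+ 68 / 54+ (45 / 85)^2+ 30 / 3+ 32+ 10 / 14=2487874 / 54621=45.55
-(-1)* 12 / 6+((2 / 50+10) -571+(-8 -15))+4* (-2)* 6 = -15749 / 25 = -629.96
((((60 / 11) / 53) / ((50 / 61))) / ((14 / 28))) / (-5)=-732 / 14575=-0.05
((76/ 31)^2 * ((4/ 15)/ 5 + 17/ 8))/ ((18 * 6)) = 471827/ 3892050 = 0.12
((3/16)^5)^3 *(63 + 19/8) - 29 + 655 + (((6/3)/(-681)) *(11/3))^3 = 49234457744201819135261847457099/78649293677872671876402118656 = 626.00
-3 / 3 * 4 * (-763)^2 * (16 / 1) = -37258816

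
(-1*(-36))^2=1296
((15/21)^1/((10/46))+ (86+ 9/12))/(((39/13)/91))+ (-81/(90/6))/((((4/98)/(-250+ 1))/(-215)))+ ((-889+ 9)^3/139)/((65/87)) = -295812976751/21684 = -13641993.02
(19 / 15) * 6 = 7.60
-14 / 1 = -14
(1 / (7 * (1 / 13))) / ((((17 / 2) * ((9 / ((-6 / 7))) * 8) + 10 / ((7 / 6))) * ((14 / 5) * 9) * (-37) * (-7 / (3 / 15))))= -13 / 161146692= -0.00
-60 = -60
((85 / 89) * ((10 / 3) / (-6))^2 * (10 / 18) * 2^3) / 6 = 42500 / 194643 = 0.22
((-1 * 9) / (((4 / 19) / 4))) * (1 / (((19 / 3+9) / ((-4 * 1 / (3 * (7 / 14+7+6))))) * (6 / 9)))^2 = -76 / 4761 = -0.02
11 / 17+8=147 / 17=8.65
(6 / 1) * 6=36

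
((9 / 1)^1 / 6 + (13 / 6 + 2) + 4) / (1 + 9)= 29 / 30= 0.97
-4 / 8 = -1 / 2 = -0.50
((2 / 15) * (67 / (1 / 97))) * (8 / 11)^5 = 425918464 / 2415765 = 176.31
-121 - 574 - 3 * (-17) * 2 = -593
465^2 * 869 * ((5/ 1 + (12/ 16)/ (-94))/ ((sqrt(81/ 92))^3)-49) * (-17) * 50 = 7826015216250-766115426078750 * sqrt(23)/ 3807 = 6860908699075.16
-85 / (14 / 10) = -425 / 7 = -60.71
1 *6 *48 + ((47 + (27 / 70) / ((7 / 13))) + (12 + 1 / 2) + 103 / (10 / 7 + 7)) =5210112 / 14455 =360.44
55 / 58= 0.95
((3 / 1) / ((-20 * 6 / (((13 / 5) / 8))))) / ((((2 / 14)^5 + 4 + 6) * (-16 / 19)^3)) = 1498629769 / 1101470105600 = 0.00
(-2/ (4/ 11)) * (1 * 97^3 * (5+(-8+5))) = -10039403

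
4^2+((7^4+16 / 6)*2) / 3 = 1618.44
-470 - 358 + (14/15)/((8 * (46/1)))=-2285273/2760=-828.00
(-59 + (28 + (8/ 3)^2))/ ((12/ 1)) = -1.99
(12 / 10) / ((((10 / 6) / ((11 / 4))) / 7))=693 / 50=13.86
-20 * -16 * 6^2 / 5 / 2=1152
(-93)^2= 8649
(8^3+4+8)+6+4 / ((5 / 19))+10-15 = 2701 / 5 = 540.20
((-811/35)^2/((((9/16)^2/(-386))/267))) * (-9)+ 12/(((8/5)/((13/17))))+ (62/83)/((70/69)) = 16323601960069193/10370850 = 1573988820.60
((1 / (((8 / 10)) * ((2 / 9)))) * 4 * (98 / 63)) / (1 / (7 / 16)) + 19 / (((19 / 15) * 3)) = 325 / 16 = 20.31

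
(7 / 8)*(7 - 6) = 7 / 8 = 0.88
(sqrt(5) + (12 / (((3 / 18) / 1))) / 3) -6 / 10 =sqrt(5) + 117 / 5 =25.64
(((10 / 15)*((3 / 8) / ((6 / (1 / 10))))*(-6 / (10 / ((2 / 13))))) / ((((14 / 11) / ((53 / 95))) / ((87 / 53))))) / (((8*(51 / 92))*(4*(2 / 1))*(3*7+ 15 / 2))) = -7337 / 26806416000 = -0.00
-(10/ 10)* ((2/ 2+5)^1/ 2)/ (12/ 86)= -43/ 2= -21.50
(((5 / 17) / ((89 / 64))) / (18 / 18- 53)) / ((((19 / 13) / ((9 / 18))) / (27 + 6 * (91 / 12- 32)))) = 4780 / 28747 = 0.17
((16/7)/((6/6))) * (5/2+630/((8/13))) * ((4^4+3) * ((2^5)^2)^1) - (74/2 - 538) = 622121461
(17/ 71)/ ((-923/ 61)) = -0.02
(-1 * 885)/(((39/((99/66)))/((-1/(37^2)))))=885/35594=0.02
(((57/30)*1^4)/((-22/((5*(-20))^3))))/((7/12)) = 11400000/77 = 148051.95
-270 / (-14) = 135 / 7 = 19.29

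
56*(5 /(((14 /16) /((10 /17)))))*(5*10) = 160000 /17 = 9411.76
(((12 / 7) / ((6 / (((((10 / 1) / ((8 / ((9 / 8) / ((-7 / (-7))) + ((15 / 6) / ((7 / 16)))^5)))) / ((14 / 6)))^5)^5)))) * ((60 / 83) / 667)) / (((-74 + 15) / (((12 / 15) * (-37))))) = 192467605200941839560126185160434253424483867041370345442280173547587227360018122063245872114252271793739505746337335590380534613185900322240362101097747291205394221984777094561131116063360219872450904179252670776080400311139473854582649171352386474609375 / 176790718059868860236963348294508346633110905067087153503741131126517885787745753085092616377295548744087744152218059391508857749460459956574466625369460986213214225170432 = 1088674831535918747880206000000000000000000000000000000000000000000000000000000000000.00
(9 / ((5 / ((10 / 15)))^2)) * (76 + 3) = 12.64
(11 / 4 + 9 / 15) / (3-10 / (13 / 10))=-871 / 1220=-0.71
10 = 10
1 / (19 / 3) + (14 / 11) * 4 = 1097 / 209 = 5.25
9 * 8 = 72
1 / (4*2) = 1 / 8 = 0.12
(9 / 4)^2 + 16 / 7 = 823 / 112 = 7.35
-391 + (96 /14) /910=-1245311 /3185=-390.99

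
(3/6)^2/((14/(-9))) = -9/56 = -0.16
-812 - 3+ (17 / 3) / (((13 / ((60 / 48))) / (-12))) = -10680 / 13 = -821.54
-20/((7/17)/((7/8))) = -85/2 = -42.50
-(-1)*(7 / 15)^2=0.22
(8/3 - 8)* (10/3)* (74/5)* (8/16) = -1184/9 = -131.56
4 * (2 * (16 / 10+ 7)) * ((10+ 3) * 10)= 8944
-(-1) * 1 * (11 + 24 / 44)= 127 / 11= 11.55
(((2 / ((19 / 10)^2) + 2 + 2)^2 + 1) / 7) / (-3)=-2833057 / 2736741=-1.04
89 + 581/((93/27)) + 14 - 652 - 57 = -437.32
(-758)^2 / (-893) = -574564 / 893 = -643.41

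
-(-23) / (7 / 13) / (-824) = -299 / 5768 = -0.05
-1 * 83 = -83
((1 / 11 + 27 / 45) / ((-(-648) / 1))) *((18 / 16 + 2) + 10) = 133 / 9504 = 0.01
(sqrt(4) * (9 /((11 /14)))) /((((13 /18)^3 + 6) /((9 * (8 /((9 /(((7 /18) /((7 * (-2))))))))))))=-0.80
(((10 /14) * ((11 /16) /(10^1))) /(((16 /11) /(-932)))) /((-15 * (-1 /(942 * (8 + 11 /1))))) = -84099719 /2240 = -37544.52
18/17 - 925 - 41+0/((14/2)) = -16404/17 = -964.94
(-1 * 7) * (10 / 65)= -14 / 13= -1.08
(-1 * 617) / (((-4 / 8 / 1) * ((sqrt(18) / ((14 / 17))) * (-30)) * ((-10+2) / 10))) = 4319 * sqrt(2) / 612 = 9.98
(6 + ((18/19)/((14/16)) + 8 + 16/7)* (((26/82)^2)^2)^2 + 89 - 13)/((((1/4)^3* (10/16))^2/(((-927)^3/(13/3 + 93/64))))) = -498798123702730162097265297063936/4213844666537879725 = -118371265002643.23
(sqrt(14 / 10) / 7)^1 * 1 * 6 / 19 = 6 * sqrt(35) / 665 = 0.05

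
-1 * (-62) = 62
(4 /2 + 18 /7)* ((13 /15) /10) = 208 /525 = 0.40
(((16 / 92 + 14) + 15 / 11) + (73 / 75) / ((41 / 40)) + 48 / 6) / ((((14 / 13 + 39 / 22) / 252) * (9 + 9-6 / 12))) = 2377488048 / 19213625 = 123.74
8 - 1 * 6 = 2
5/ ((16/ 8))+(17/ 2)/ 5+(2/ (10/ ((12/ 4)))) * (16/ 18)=71/ 15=4.73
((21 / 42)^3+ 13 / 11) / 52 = 115 / 4576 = 0.03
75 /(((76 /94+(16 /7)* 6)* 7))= 3525 /4778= 0.74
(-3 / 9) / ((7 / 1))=-1 / 21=-0.05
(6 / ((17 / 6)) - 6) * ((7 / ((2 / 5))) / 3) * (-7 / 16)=2695 / 272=9.91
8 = 8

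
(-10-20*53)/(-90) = 107/9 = 11.89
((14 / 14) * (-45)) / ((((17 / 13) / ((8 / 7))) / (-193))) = 903240 / 119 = 7590.25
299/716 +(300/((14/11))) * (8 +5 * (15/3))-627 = 35845769/5012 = 7151.99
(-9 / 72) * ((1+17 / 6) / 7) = -23 / 336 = -0.07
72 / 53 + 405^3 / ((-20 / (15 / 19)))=-10562384403 / 4028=-2622240.42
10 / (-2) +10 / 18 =-40 / 9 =-4.44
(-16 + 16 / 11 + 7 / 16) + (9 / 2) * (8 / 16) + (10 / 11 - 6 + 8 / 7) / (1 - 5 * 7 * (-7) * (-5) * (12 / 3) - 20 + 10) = -71710717 / 6047888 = -11.86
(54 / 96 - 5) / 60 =-71 / 960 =-0.07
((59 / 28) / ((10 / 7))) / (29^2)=59 / 33640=0.00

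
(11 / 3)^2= 121 / 9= 13.44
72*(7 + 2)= 648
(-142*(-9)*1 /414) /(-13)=-71 /299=-0.24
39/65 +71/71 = 8/5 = 1.60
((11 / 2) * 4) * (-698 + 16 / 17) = -260700 / 17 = -15335.29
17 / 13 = 1.31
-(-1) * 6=6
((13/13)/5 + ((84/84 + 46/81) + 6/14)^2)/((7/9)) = 5.38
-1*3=-3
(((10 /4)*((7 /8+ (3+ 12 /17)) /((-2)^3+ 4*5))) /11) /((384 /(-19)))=-59185 /13787136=-0.00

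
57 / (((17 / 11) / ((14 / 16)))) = 4389 / 136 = 32.27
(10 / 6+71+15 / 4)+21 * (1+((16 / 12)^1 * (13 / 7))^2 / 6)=29957 / 252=118.88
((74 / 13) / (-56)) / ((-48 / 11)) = 407 / 17472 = 0.02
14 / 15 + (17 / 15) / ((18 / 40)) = 466 / 135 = 3.45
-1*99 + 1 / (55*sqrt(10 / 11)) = -99 + sqrt(110) / 550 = -98.98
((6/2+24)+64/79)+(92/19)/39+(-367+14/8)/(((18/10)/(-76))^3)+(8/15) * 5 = 130359980757269/4741659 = 27492483.28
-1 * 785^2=-616225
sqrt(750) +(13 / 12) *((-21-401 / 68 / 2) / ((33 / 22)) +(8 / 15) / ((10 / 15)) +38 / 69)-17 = -5.45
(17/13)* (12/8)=51/26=1.96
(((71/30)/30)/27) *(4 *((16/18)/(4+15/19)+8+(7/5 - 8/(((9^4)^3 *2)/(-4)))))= 87457852031594347/780670542525544125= 0.11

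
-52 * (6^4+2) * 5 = -337480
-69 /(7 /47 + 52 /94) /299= -47 /143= -0.33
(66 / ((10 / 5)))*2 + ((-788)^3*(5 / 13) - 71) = -2446519425 / 13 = -188193801.92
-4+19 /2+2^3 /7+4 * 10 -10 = 36.64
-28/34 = -14/17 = -0.82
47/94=1/2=0.50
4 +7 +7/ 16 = 183/ 16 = 11.44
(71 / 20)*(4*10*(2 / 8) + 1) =39.05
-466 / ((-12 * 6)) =233 / 36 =6.47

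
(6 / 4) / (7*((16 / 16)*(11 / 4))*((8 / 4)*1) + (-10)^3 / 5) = -3 / 323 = -0.01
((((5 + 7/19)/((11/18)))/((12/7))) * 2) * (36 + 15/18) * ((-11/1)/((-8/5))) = 394485/152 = 2595.30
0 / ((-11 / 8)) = 0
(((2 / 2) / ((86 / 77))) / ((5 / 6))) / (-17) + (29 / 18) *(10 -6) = 209911 / 32895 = 6.38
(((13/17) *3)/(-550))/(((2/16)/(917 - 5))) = -142272/4675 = -30.43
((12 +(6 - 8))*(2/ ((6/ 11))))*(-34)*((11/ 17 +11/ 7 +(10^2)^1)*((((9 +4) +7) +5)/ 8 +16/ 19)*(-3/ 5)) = 40341906/ 133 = 303322.60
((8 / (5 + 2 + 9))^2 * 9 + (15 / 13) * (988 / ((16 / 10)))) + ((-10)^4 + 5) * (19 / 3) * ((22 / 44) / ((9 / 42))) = 1782797 / 12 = 148566.42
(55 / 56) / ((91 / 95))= 5225 / 5096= 1.03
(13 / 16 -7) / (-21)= 0.29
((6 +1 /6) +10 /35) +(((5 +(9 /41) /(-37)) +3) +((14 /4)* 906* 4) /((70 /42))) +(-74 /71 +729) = 188927651093 /22618470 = 8352.80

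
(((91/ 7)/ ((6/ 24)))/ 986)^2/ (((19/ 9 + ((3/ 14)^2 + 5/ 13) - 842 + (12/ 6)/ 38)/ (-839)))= 247117892112/ 88891717780661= 0.00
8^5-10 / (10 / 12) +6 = 32762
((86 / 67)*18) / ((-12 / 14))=-1806 / 67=-26.96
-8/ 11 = -0.73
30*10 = 300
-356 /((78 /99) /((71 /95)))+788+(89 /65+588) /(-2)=384381 /2470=155.62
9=9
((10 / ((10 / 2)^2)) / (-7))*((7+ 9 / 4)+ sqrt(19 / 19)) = -0.59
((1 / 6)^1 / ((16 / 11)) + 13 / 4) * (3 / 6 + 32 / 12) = 6137 / 576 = 10.65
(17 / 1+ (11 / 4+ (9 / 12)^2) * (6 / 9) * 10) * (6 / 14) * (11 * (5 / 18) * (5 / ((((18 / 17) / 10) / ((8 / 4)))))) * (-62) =-48549875 / 162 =-299690.59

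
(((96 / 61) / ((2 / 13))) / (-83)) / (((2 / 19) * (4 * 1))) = -1482 / 5063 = -0.29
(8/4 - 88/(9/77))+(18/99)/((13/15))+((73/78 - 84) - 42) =-2254163/2574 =-875.74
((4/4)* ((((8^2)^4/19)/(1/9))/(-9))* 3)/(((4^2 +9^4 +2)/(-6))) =33554432/13889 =2415.90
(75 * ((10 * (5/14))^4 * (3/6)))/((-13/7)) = -29296875/8918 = -3285.14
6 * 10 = 60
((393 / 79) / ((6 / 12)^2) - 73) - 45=-7750 / 79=-98.10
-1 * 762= -762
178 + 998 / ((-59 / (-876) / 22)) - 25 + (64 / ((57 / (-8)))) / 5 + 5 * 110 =5493325697 / 16815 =326691.98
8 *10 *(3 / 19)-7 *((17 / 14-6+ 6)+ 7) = -1705 / 38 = -44.87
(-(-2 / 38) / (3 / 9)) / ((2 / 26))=39 / 19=2.05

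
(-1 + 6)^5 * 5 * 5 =78125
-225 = -225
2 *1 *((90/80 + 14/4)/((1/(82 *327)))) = 248029.50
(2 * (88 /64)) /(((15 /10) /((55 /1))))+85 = 185.83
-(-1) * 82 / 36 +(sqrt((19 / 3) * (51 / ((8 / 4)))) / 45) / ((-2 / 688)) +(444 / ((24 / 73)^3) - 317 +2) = 4677791 / 384 - 172 * sqrt(646) / 45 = 12084.60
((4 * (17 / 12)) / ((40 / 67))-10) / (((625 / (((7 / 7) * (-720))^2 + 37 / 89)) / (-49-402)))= 1269292531507 / 6675000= 190156.18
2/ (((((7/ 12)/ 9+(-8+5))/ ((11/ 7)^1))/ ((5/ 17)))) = -11880/ 37723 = -0.31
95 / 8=11.88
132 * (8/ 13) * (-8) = -8448/ 13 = -649.85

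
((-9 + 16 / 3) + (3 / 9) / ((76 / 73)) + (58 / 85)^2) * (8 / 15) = -9491366 / 6177375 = -1.54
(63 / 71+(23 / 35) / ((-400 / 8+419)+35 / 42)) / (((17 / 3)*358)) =14708079 / 33559512490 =0.00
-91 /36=-2.53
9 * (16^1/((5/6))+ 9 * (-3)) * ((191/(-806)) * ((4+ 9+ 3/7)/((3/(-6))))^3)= -17133286752/53165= -322266.28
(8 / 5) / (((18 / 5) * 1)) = 4 / 9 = 0.44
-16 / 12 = -4 / 3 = -1.33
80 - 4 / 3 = 236 / 3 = 78.67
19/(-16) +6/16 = -13/16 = -0.81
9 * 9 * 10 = 810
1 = 1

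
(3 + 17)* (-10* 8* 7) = -11200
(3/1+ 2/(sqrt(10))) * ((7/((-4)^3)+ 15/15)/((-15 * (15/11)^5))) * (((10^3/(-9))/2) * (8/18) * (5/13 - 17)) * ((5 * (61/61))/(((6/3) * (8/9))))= -3059969/70200 - 3059969 * sqrt(10)/1053000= -52.78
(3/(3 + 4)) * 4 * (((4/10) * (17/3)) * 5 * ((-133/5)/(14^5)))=-323/336140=-0.00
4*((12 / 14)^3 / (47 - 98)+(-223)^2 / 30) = 579935278 / 87465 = 6630.48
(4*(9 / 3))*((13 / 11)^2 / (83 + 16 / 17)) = 34476 / 172667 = 0.20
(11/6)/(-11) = -1/6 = -0.17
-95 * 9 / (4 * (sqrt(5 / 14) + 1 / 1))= -665 / 2 + 95 * sqrt(70) / 4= -133.79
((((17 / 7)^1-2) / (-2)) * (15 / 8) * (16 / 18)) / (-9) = 5 / 126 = 0.04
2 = 2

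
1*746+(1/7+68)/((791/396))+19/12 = 51939131/66444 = 781.70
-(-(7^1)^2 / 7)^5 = 16807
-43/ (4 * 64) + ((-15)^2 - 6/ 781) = 44950481/ 199936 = 224.82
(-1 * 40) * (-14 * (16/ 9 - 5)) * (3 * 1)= -16240/ 3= -5413.33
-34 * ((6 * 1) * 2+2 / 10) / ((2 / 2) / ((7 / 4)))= -7259 / 10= -725.90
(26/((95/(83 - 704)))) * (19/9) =-1794/5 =-358.80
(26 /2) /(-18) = -13 /18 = -0.72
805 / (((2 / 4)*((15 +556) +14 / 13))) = 20930 / 7437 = 2.81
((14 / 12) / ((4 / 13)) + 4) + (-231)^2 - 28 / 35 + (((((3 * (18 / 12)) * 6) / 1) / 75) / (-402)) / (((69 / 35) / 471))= 1973753891 / 36984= 53367.78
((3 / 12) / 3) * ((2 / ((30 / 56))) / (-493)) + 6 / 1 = 133096 / 22185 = 6.00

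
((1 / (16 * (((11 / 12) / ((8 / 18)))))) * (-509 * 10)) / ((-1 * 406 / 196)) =74.46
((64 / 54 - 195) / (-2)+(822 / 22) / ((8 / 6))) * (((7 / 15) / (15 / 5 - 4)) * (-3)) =1038919 / 5940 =174.90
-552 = -552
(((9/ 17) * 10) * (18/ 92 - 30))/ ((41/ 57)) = -219.36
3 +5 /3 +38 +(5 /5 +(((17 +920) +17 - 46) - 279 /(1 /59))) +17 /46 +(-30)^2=-2016037 /138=-14608.96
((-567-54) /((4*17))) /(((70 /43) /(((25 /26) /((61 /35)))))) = -667575 /215696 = -3.09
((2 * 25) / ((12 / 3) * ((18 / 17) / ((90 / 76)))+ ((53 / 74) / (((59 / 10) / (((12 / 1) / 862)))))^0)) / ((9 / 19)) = 80750 / 3501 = 23.06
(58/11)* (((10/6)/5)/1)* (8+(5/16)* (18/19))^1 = 36569/2508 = 14.58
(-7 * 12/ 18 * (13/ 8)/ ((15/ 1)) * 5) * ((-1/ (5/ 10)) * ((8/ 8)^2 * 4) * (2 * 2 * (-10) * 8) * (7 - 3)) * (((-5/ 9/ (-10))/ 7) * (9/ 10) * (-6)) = 3328/ 3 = 1109.33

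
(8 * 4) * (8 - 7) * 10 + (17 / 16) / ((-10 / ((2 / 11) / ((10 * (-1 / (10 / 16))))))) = 4505617 / 14080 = 320.00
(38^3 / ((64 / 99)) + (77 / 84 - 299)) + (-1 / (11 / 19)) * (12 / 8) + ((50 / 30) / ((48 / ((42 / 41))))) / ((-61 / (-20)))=18614924725 / 220088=84579.46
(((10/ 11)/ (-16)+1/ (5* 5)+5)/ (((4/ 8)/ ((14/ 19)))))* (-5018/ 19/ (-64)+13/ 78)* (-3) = -31629409/ 334400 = -94.59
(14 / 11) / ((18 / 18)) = 14 / 11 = 1.27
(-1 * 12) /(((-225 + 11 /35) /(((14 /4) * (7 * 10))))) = 25725 /1966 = 13.08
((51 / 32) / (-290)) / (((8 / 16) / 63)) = -3213 / 4640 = -0.69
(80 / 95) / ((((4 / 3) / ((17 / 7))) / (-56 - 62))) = -24072 / 133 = -180.99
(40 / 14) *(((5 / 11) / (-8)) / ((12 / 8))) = -25 / 231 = -0.11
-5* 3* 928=-13920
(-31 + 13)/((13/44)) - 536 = -7760/13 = -596.92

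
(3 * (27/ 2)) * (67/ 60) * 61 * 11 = 1213839/ 40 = 30345.98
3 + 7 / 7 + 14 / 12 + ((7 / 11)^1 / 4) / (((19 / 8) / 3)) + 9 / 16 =59491 / 10032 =5.93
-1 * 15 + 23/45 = -652/45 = -14.49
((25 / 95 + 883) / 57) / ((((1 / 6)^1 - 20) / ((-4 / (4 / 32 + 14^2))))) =358016 / 22467557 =0.02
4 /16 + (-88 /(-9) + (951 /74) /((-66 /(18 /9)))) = 141221 /14652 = 9.64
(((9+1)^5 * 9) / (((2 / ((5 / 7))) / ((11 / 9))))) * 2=5500000 / 7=785714.29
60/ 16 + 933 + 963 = 7599/ 4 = 1899.75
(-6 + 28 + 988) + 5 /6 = 6065 /6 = 1010.83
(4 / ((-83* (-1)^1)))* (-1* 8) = -32 / 83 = -0.39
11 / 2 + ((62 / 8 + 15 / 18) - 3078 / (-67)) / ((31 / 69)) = 1053945 / 8308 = 126.86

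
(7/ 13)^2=49/ 169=0.29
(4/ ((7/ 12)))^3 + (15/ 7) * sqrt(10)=15 * sqrt(10)/ 7 + 110592/ 343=329.20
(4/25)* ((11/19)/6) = 22/1425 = 0.02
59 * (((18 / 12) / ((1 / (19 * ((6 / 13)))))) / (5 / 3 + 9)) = 30267 / 416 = 72.76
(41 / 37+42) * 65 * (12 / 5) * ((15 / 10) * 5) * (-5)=-9330750 / 37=-252182.43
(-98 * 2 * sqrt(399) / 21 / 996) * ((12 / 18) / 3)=-14 * sqrt(399) / 6723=-0.04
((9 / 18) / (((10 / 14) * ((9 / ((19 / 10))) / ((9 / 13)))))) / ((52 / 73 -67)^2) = 708757 / 30440697300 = 0.00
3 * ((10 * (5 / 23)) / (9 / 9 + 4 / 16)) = 120 / 23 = 5.22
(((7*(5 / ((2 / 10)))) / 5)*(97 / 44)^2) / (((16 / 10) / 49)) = 80682175 / 15488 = 5209.33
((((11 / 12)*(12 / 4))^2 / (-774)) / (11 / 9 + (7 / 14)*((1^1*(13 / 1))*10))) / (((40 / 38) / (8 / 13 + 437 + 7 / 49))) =-22895741 / 373143680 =-0.06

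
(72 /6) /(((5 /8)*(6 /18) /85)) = 4896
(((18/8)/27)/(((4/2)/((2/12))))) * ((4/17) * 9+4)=13/306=0.04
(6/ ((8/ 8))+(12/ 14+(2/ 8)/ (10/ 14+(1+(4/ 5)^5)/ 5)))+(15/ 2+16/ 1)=91858425/ 3000704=30.61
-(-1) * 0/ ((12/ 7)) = 0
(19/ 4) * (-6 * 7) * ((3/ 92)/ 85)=-1197/ 15640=-0.08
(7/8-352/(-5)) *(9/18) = 2851/80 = 35.64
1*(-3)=-3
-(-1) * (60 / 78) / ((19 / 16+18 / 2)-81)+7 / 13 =7771 / 14729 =0.53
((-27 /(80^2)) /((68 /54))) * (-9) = 6561 /217600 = 0.03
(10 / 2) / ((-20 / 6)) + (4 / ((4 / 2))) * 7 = 25 / 2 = 12.50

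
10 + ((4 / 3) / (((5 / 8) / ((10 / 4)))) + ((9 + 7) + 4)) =35.33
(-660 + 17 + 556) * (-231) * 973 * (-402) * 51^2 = -20446099882362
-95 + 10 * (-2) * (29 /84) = -2140 /21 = -101.90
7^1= 7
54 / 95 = 0.57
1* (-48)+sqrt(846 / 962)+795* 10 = 3* sqrt(22607) / 481+7902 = 7902.94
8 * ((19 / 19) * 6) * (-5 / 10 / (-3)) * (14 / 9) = 112 / 9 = 12.44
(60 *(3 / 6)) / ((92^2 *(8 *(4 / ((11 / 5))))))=33 / 135424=0.00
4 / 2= 2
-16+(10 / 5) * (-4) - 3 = -27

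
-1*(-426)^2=-181476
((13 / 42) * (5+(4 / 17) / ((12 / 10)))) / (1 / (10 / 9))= 1.79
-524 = -524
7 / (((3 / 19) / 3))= 133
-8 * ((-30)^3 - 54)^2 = -5855351328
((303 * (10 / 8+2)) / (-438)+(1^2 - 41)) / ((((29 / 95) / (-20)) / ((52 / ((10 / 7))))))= 213298085 / 2117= 100754.88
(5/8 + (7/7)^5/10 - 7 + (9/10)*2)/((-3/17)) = 3043/120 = 25.36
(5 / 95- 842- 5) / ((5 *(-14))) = 8046 / 665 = 12.10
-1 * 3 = -3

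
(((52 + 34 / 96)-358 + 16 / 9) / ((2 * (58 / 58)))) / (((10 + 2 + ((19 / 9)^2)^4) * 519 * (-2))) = 69762791511 / 193761369528896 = 0.00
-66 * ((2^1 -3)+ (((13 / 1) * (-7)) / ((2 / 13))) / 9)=13211 / 3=4403.67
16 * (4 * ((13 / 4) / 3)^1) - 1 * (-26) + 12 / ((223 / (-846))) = 33322 / 669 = 49.81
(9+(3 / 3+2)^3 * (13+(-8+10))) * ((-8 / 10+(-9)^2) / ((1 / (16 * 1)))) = 2656224 / 5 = 531244.80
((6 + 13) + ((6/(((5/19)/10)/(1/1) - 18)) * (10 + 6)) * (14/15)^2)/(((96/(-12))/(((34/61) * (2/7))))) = -12493963/43746150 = -0.29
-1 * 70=-70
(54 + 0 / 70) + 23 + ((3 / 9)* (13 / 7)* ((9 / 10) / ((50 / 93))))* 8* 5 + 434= 96679 / 175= 552.45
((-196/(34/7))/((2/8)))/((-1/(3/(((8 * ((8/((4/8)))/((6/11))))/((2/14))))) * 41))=441/61336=0.01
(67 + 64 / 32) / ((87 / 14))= 322 / 29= 11.10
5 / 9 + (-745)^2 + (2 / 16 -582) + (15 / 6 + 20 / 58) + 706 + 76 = 555228.53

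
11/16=0.69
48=48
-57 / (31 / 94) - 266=-13604 / 31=-438.84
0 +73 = 73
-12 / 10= -1.20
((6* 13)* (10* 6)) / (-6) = -780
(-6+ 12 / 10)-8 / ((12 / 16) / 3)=-184 / 5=-36.80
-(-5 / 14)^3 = 125 / 2744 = 0.05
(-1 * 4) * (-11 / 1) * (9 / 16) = 99 / 4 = 24.75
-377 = -377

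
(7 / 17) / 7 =1 / 17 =0.06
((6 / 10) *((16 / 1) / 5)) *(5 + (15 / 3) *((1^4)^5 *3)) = 192 / 5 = 38.40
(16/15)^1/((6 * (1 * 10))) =0.02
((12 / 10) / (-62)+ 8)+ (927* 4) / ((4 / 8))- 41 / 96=110462477 / 14880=7423.55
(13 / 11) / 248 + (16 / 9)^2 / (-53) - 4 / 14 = -27920521 / 81979128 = -0.34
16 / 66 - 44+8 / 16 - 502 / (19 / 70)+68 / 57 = -790663 / 418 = -1891.54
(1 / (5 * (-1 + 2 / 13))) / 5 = -13 / 275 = -0.05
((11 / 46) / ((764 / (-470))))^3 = -17273551625 / 5425797533248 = -0.00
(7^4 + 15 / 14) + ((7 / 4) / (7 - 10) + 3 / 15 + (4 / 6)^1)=1008989 / 420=2402.35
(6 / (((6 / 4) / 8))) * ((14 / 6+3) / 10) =256 / 15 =17.07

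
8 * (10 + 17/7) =696/7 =99.43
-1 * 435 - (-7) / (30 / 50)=-1270 / 3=-423.33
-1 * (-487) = 487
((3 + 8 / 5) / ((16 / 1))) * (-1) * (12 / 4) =-69 / 80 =-0.86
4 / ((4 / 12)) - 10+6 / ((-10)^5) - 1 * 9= -350003 / 50000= -7.00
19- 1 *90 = -71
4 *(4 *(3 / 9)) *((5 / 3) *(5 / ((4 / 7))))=700 / 9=77.78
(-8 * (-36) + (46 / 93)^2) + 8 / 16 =4994705 / 17298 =288.74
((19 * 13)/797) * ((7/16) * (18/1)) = 15561/6376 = 2.44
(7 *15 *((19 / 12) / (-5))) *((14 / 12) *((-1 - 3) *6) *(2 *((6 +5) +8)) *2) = 70756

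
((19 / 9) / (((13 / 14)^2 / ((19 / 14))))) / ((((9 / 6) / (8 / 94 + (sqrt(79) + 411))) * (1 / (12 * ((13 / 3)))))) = 40432 * sqrt(79) / 351 + 781186672 / 16497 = 48377.10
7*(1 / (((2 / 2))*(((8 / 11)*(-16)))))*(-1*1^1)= 77 / 128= 0.60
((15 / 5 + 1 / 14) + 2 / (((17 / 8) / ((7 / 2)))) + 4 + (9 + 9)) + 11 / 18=31034 / 1071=28.98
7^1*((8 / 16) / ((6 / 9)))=21 / 4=5.25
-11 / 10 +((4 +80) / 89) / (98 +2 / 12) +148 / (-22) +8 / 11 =-3716851 / 524210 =-7.09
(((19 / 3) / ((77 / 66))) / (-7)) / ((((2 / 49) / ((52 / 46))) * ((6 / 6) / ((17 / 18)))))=-4199 / 207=-20.29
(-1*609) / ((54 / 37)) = -7511 / 18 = -417.28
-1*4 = -4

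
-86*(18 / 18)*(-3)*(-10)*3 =-7740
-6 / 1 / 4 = -3 / 2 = -1.50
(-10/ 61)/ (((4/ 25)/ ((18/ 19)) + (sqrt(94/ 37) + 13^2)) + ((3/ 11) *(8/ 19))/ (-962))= -865501752509286750/ 893057498269500500119 + 138275754581250 *sqrt(3478)/ 893057498269500500119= -0.00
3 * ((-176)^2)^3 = 89165584662528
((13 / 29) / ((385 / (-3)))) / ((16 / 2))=-0.00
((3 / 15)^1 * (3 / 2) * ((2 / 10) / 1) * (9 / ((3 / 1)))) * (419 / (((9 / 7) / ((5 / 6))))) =2933 / 60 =48.88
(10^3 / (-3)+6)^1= -982 / 3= -327.33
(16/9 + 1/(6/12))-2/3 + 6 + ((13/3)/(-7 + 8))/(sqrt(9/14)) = 13*sqrt(14)/9 + 82/9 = 14.52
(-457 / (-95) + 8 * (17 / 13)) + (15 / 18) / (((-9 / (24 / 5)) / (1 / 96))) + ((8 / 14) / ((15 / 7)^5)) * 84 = 16.33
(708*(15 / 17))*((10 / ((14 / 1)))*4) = 212400 / 119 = 1784.87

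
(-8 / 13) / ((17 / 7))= -0.25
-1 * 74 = -74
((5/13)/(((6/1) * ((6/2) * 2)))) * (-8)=-0.09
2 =2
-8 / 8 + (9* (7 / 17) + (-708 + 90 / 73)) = -873740 / 1241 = -704.06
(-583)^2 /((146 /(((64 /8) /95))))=1359556 /6935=196.04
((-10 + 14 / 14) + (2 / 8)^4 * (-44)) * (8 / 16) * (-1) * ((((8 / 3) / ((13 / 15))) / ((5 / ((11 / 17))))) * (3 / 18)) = 6457 / 21216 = 0.30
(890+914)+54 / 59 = 1804.92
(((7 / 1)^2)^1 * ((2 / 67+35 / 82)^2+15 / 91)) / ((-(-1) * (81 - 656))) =-7179290377 / 225625669100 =-0.03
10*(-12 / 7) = -120 / 7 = -17.14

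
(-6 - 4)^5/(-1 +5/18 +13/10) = -2250000/13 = -173076.92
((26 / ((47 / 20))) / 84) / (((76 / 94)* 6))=65 / 2394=0.03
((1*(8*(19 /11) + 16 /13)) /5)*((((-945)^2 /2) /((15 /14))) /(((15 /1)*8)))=7473627 /715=10452.63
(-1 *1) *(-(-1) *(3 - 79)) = 76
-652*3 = -1956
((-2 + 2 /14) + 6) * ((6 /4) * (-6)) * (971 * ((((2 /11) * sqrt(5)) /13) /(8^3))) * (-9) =2280879 * sqrt(5) /256256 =19.90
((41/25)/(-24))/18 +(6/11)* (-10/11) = -652961/1306800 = -0.50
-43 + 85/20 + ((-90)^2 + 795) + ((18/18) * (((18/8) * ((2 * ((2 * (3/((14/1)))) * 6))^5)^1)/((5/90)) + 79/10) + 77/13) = 675469456013/4369820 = 154576.04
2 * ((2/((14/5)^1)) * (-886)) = -8860/7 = -1265.71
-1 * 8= -8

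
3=3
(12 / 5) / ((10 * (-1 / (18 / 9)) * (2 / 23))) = -138 / 25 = -5.52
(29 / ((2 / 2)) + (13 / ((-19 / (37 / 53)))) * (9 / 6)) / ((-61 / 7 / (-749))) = 298657009 / 122854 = 2430.99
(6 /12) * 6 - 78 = -75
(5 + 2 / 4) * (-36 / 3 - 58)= -385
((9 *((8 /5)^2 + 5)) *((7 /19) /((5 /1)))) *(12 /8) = 7.52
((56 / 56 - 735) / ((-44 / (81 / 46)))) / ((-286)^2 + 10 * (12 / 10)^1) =29727 / 82789696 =0.00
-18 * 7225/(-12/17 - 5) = 2210850/97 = 22792.27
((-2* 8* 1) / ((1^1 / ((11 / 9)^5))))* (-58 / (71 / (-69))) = -3437472544 / 1397493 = -2459.74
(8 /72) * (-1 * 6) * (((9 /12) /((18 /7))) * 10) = -35 /18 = -1.94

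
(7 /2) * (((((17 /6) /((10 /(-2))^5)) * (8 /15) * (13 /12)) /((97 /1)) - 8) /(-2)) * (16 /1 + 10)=29791145111 /81843750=364.00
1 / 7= 0.14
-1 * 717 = -717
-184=-184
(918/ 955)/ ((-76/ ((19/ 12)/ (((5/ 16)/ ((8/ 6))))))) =-408/ 4775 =-0.09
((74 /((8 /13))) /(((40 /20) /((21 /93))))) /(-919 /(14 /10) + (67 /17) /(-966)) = -3949491 /190958884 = -0.02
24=24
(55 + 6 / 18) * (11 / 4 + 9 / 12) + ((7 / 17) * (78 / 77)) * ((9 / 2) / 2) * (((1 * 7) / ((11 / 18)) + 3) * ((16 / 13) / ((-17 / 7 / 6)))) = 15989645 / 104907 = 152.42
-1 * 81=-81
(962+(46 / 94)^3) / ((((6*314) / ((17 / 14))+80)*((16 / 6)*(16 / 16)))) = 5094384543 / 23037077824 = 0.22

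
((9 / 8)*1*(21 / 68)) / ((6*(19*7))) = 9 / 20672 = 0.00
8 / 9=0.89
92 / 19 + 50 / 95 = 102 / 19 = 5.37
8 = 8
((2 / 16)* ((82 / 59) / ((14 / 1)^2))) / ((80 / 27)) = 1107 / 3700480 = 0.00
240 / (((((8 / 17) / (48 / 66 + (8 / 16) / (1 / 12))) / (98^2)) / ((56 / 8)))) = 2537184720 / 11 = 230653156.36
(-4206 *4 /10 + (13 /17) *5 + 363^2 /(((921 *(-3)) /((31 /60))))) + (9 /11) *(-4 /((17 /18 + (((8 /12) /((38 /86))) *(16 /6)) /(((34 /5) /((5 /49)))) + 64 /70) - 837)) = -6978623546381105567 /4097329514586660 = -1703.21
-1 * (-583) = 583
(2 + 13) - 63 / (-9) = 22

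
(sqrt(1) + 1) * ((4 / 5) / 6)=4 / 15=0.27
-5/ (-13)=5/ 13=0.38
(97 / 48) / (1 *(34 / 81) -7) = -2619 / 8528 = -0.31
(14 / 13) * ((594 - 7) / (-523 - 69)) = -4109 / 3848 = -1.07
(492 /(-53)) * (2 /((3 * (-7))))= 328 /371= 0.88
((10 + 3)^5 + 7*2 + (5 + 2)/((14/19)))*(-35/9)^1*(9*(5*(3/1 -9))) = 389882325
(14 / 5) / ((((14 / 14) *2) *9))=7 / 45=0.16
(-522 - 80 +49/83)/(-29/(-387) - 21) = 19317879/672134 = 28.74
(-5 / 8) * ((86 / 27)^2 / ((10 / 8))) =-3698 / 729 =-5.07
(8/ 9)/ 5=8/ 45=0.18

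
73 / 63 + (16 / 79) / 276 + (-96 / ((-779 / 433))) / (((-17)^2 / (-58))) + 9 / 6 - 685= -35721122265565 / 51541941402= -693.05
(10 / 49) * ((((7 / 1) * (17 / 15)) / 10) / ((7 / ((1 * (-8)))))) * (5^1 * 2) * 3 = -5.55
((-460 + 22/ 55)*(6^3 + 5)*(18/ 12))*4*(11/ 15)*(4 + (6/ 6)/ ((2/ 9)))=-94969446/ 25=-3798777.84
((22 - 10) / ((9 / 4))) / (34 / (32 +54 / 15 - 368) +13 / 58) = 257056 / 5873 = 43.77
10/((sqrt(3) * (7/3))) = 10 * sqrt(3)/7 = 2.47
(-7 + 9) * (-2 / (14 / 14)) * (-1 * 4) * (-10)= -160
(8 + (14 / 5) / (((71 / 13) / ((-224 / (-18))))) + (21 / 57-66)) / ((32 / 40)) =-3111229 / 48564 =-64.06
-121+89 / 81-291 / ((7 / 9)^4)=-177967843 / 194481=-915.09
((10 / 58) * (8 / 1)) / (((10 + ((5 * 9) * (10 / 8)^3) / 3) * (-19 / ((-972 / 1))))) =497664 / 277153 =1.80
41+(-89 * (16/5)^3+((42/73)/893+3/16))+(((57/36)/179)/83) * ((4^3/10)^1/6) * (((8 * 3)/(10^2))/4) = -16707800922955439/5811077838000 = -2875.16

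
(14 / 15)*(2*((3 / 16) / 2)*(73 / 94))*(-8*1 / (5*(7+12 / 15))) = -511 / 18330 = -0.03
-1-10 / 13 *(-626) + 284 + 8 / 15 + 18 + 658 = 281009 / 195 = 1441.07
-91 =-91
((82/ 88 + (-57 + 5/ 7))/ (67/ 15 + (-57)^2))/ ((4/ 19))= -4858965/ 60124064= -0.08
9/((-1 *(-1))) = 9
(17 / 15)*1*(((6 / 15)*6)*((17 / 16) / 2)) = 289 / 200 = 1.44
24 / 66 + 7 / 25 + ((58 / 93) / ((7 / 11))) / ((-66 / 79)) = -284344 / 537075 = -0.53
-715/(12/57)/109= -13585/436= -31.16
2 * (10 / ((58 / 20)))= 200 / 29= 6.90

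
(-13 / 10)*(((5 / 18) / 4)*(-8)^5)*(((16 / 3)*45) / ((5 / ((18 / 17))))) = 2555904 / 17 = 150347.29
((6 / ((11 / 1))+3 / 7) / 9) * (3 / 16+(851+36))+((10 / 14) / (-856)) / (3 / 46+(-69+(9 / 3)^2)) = 11631976145 / 121146256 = 96.02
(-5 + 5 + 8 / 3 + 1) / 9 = 11 / 27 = 0.41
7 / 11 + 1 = 18 / 11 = 1.64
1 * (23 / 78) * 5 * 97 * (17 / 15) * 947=35916869 / 234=153490.89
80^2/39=6400/39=164.10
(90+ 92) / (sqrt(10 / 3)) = 91 * sqrt(30) / 5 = 99.69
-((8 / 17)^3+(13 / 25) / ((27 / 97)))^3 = -279840864763061501957 / 36471330829538296875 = -7.67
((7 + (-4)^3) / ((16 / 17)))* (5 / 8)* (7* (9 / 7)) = -43605 / 128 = -340.66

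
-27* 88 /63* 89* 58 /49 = -1362768 /343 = -3973.08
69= 69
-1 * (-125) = 125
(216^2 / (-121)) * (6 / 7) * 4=-1119744 / 847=-1322.01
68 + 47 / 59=4059 / 59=68.80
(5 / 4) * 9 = 45 / 4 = 11.25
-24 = -24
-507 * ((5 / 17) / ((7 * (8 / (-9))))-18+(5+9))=1953471 / 952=2051.97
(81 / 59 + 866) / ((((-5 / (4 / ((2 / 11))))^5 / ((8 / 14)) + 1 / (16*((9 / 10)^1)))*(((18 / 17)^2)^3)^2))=960369434354003594230585 / 150336884775805234272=6388.12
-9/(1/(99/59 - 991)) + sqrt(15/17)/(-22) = 525330/59 - sqrt(255)/374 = 8903.86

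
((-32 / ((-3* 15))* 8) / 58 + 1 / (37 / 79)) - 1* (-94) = 4646621 / 48285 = 96.23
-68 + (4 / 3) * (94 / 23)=-62.55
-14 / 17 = -0.82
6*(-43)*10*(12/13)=-30960/13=-2381.54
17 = 17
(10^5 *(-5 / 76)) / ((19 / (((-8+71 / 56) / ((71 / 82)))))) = 483031250 / 179417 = 2692.23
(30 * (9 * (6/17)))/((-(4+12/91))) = -36855/1598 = -23.06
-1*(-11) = 11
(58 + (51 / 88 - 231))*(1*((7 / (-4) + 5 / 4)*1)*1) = 15173 / 176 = 86.21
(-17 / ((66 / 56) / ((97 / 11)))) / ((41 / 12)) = -184688 / 4961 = -37.23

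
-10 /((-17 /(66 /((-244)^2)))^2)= -5445 /128046337568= -0.00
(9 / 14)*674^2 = 2044242 / 7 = 292034.57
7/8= 0.88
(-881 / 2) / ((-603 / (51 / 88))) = 14977 / 35376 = 0.42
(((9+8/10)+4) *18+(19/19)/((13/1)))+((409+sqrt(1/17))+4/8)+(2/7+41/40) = sqrt(17)/17+2399807/3640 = 659.53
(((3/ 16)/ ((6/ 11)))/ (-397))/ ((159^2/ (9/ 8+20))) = -1859/ 2569358592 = -0.00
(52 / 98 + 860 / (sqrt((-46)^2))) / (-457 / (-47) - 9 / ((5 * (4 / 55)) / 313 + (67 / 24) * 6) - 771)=-6526136167 / 258589029762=-0.03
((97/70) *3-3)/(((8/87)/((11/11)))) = 7047/560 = 12.58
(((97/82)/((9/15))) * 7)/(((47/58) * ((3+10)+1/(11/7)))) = 216601/173430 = 1.25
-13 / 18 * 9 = -13 / 2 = -6.50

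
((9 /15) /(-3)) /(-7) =1 /35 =0.03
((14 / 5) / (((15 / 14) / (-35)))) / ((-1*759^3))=1372 / 6558682185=0.00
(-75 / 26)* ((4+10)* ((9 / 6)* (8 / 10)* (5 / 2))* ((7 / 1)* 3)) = -33075 / 13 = -2544.23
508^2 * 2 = 516128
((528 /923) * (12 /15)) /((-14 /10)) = -2112 /6461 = -0.33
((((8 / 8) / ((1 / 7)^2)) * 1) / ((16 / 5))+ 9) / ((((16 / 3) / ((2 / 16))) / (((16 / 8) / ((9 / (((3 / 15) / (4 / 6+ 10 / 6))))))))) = 389 / 35840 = 0.01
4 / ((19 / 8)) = 32 / 19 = 1.68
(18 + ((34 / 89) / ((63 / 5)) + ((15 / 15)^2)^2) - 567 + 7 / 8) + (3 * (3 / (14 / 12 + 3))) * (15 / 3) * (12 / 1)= -93635707 / 224280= -417.49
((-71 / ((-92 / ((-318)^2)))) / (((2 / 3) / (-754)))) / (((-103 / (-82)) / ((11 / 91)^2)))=-1549426832514 / 1509053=-1026754.42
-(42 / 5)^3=-74088 / 125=-592.70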